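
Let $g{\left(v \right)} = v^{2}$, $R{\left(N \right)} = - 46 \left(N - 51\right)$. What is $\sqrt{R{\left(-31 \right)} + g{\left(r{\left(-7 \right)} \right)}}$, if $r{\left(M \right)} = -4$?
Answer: $2 \sqrt{947} \approx 61.547$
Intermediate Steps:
$R{\left(N \right)} = 2346 - 46 N$ ($R{\left(N \right)} = - 46 \left(-51 + N\right) = 2346 - 46 N$)
$\sqrt{R{\left(-31 \right)} + g{\left(r{\left(-7 \right)} \right)}} = \sqrt{\left(2346 - -1426\right) + \left(-4\right)^{2}} = \sqrt{\left(2346 + 1426\right) + 16} = \sqrt{3772 + 16} = \sqrt{3788} = 2 \sqrt{947}$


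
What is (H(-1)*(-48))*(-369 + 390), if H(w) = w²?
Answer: -1008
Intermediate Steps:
(H(-1)*(-48))*(-369 + 390) = ((-1)²*(-48))*(-369 + 390) = (1*(-48))*21 = -48*21 = -1008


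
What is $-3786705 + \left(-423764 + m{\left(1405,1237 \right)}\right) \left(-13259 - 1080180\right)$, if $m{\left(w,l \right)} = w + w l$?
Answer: $-1438560564519$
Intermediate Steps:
$m{\left(w,l \right)} = w + l w$
$-3786705 + \left(-423764 + m{\left(1405,1237 \right)}\right) \left(-13259 - 1080180\right) = -3786705 + \left(-423764 + 1405 \left(1 + 1237\right)\right) \left(-13259 - 1080180\right) = -3786705 + \left(-423764 + 1405 \cdot 1238\right) \left(-1093439\right) = -3786705 + \left(-423764 + 1739390\right) \left(-1093439\right) = -3786705 + 1315626 \left(-1093439\right) = -3786705 - 1438556777814 = -1438560564519$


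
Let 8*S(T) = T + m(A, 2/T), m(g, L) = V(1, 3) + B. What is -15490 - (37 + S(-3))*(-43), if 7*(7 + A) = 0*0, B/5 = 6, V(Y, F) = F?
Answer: -54951/4 ≈ -13738.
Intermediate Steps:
B = 30 (B = 5*6 = 30)
A = -7 (A = -7 + (0*0)/7 = -7 + (⅐)*0 = -7 + 0 = -7)
m(g, L) = 33 (m(g, L) = 3 + 30 = 33)
S(T) = 33/8 + T/8 (S(T) = (T + 33)/8 = (33 + T)/8 = 33/8 + T/8)
-15490 - (37 + S(-3))*(-43) = -15490 - (37 + (33/8 + (⅛)*(-3)))*(-43) = -15490 - (37 + (33/8 - 3/8))*(-43) = -15490 - (37 + 15/4)*(-43) = -15490 - 163*(-43)/4 = -15490 - 1*(-7009/4) = -15490 + 7009/4 = -54951/4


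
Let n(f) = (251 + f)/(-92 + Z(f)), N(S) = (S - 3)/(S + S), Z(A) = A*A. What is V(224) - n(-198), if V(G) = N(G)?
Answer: 1077501/2190272 ≈ 0.49195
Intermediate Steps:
Z(A) = A²
N(S) = (-3 + S)/(2*S) (N(S) = (-3 + S)/((2*S)) = (-3 + S)*(1/(2*S)) = (-3 + S)/(2*S))
V(G) = (-3 + G)/(2*G)
n(f) = (251 + f)/(-92 + f²)
V(224) - n(-198) = (½)*(-3 + 224)/224 - (251 - 198)/(-92 + (-198)²) = (½)*(1/224)*221 - 53/(-92 + 39204) = 221/448 - 53/39112 = 1077501/2190272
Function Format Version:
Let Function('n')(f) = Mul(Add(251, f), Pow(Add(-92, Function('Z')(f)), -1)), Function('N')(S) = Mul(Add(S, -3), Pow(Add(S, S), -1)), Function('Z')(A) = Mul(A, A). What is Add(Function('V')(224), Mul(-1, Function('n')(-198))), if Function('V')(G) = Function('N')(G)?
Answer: Rational(1077501, 2190272) ≈ 0.49195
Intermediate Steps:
Function('Z')(A) = Pow(A, 2)
Function('N')(S) = Mul(Rational(1, 2), Pow(S, -1), Add(-3, S)) (Function('N')(S) = Mul(Add(-3, S), Pow(Mul(2, S), -1)) = Mul(Add(-3, S), Mul(Rational(1, 2), Pow(S, -1))) = Mul(Rational(1, 2), Pow(S, -1), Add(-3, S)))
Function('V')(G) = Mul(Rational(1, 2), Pow(G, -1), Add(-3, G))
Function('n')(f) = Mul(Pow(Add(-92, Pow(f, 2)), -1), Add(251, f)) (Function('n')(f) = Mul(Add(251, f), Pow(Add(-92, Pow(f, 2)), -1)) = Mul(Pow(Add(-92, Pow(f, 2)), -1), Add(251, f)))
Add(Function('V')(224), Mul(-1, Function('n')(-198))) = Add(Mul(Rational(1, 2), Pow(224, -1), Add(-3, 224)), Mul(-1, Mul(Pow(Add(-92, Pow(-198, 2)), -1), Add(251, -198)))) = Add(Mul(Rational(1, 2), Rational(1, 224), 221), Mul(-1, Mul(Pow(Add(-92, 39204), -1), 53))) = Add(Rational(221, 448), Mul(-1, Mul(Pow(39112, -1), 53))) = Add(Rational(221, 448), Mul(-1, Mul(Rational(1, 39112), 53))) = Add(Rational(221, 448), Mul(-1, Rational(53, 39112))) = Add(Rational(221, 448), Rational(-53, 39112)) = Rational(1077501, 2190272)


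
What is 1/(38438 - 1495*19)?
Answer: 1/10033 ≈ 9.9671e-5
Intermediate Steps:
1/(38438 - 1495*19) = 1/(38438 - 28405) = 1/10033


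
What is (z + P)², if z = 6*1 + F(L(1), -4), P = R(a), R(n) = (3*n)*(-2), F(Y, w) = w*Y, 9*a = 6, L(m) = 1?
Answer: 4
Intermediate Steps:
a = ⅔ (a = (⅑)*6 = ⅔ ≈ 0.66667)
F(Y, w) = Y*w
R(n) = -6*n
P = -4 (P = -6*⅔ = -4)
z = 2 (z = 6*1 + 1*(-4) = 6 - 4 = 2)
(z + P)² = (2 - 4)² = (-2)² = 4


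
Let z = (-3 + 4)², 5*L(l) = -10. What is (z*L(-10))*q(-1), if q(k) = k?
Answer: 2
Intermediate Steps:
L(l) = -2 (L(l) = (⅕)*(-10) = -2)
z = 1 (z = 1² = 1)
(z*L(-10))*q(-1) = (1*(-2))*(-1) = -2*(-1) = 2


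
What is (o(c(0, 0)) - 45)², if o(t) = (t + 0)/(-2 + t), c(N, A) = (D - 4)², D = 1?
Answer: 93636/49 ≈ 1910.9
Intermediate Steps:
c(N, A) = 9 (c(N, A) = (1 - 4)² = (-3)² = 9)
o(t) = t/(-2 + t)
(o(c(0, 0)) - 45)² = (9/(-2 + 9) - 45)² = (9/7 - 45)² = (-306/7)² = 93636/49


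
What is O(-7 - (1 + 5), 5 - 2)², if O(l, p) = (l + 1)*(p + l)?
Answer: 14400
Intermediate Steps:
O(l, p) = (1 + l)*(l + p)
O(-7 - (1 + 5), 5 - 2)² = ((-7 - (1 + 5)) + (5 - 2) + (-7 - (1 + 5))² + (-7 - (1 + 5))*(5 - 2))² = ((-7 - 1*6) + 3 + (-7 - 1*6)² + (-7 - 1*6)*3)² = ((-7 - 6) + 3 + (-7 - 6)² + (-7 - 6)*3)² = (-13 + 3 + (-13)² - 13*3)² = (-13 + 3 + 169 - 39)² = 120² = 14400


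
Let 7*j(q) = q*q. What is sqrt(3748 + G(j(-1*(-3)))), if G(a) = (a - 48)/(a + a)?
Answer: sqrt(134274)/6 ≈ 61.072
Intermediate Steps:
j(q) = q**2/7 (j(q) = (q*q)/7 = q**2/7)
G(a) = (-48 + a)/(2*a) (G(a) = (-48 + a)/((2*a)) = (-48 + a)*(1/(2*a)) = (-48 + a)/(2*a))
sqrt(3748 + G(j(-1*(-3)))) = sqrt(3748 + (-48 + (-1*(-3))**2/7)/(2*(((-1*(-3))**2/7)))) = sqrt(3748 + (-48 + (1/7)*3**2)/(2*(((1/7)*3**2)))) = sqrt(3748 + (-48 + (1/7)*9)/(2*(((1/7)*9)))) = sqrt(3748 + (-48 + 9/7)/(2*(9/7))) = sqrt(3748 + (1/2)*(7/9)*(-327/7)) = sqrt(3748 - 109/6) = sqrt(22379/6) = sqrt(134274)/6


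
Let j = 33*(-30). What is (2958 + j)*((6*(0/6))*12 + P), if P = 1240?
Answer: 2440320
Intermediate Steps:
j = -990
(2958 + j)*((6*(0/6))*12 + P) = (2958 - 990)*((6*(0/6))*12 + 1240) = 1968*((6*(0*(⅙)))*12 + 1240) = 1968*((6*0)*12 + 1240) = 1968*(0*12 + 1240) = 1968*(0 + 1240) = 1968*1240 = 2440320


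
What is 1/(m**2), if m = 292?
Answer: 1/85264 ≈ 1.1728e-5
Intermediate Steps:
1/(m**2) = 1/(292**2) = 1/85264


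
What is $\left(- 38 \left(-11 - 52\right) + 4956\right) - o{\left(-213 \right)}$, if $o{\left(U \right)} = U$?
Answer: $7563$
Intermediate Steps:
$\left(- 38 \left(-11 - 52\right) + 4956\right) - o{\left(-213 \right)} = \left(- 38 \left(-11 - 52\right) + 4956\right) - -213 = \left(\left(-38\right) \left(-63\right) + 4956\right) + 213 = \left(2394 + 4956\right) + 213 = 7350 + 213 = 7563$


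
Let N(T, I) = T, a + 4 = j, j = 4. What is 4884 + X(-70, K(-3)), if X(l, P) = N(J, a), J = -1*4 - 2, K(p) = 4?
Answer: 4878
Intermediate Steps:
J = -6 (J = -4 - 2 = -6)
a = 0 (a = -4 + 4 = 0)
X(l, P) = -6
4884 + X(-70, K(-3)) = 4884 - 6 = 4878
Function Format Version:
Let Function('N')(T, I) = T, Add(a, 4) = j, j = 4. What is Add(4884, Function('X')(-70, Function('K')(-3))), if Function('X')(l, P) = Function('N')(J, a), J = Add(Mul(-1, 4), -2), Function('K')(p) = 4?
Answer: 4878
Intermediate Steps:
J = -6 (J = Add(-4, -2) = -6)
a = 0 (a = Add(-4, 4) = 0)
Function('X')(l, P) = -6
Add(4884, Function('X')(-70, Function('K')(-3))) = Add(4884, -6) = 4878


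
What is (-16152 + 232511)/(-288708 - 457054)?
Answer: -216359/745762 ≈ -0.29012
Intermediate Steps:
(-16152 + 232511)/(-288708 - 457054) = 216359/(-745762) = 216359*(-1/745762) = -216359/745762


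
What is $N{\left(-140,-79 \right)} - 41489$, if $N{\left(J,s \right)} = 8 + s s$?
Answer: $-35240$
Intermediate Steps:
$N{\left(J,s \right)} = 8 + s^{2}$
$N{\left(-140,-79 \right)} - 41489 = \left(8 + \left(-79\right)^{2}\right) - 41489 = \left(8 + 6241\right) - 41489 = 6249 - 41489 = -35240$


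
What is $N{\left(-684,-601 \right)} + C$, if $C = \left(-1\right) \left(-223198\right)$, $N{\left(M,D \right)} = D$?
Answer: $222597$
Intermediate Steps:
$C = 223198$
$N{\left(-684,-601 \right)} + C = -601 + 223198 = 222597$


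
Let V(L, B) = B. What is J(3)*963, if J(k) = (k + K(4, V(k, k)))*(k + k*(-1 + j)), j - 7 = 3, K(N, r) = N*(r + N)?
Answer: 895590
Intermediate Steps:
K(N, r) = N*(N + r)
j = 10 (j = 7 + 3 = 10)
J(k) = 10*k*(16 + 5*k) (J(k) = (k + 4*(4 + k))*(k + k*(-1 + 10)) = (k + (16 + 4*k))*(k + k*9) = (16 + 5*k)*(k + 9*k) = (16 + 5*k)*(10*k) = 10*k*(16 + 5*k))
J(3)*963 = (10*3*(16 + 5*3))*963 = (10*3*(16 + 15))*963 = (10*3*31)*963 = 930*963 = 895590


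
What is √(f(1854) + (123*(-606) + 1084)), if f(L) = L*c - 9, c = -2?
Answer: I*√77171 ≈ 277.8*I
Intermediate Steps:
f(L) = -9 - 2*L (f(L) = L*(-2) - 9 = -2*L - 9 = -9 - 2*L)
√(f(1854) + (123*(-606) + 1084)) = √((-9 - 2*1854) + (123*(-606) + 1084)) = √((-9 - 3708) + (-74538 + 1084)) = √(-3717 - 73454) = √(-77171) = I*√77171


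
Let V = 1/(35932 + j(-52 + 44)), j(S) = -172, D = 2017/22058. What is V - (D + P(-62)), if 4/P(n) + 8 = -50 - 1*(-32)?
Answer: 320105977/5127161520 ≈ 0.062433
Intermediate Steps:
P(n) = -2/13 (P(n) = 4/(-8 + (-50 - 1*(-32))) = 4/(-8 + (-50 + 32)) = 4/(-8 - 18) = 4/(-26) = 4*(-1/26) = -2/13)
D = 2017/22058 (D = 2017*(1/22058) = 2017/22058 ≈ 0.091441)
V = 1/35760 (V = 1/(35932 - 172) = 1/35760 ≈ 2.7964e-5)
V - (D + P(-62)) = 1/35760 - (2017/22058 - 2/13) = 1/35760 - 1*(-17895/286754) = 1/35760 + 17895/286754 = 320105977/5127161520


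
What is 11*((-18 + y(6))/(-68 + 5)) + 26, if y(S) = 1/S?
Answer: 11005/378 ≈ 29.114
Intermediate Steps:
y(S) = 1/S
11*((-18 + y(6))/(-68 + 5)) + 26 = 11*((-18 + 1/6)/(-68 + 5)) + 26 = 11*((-18 + ⅙)/(-63)) + 26 = 11*(-107/6*(-1/63)) + 26 = 11*(107/378) + 26 = 1177/378 + 26 = 11005/378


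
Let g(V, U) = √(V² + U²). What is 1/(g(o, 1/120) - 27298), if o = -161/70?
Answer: -393091200/10730603501423 - 120*√76177/10730603501423 ≈ -3.6636e-5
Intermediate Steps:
o = -23/10 (o = -161*1/70 = -23/10 ≈ -2.3000)
g(V, U) = √(U² + V²)
1/(g(o, 1/120) - 27298) = 1/(√((1/120)² + (-23/10)²) - 27298) = 1/(√((1/120)² + 529/100) - 27298) = 1/(√(1/14400 + 529/100) - 27298) = 1/(√(76177/14400) - 27298) = 1/(√76177/120 - 27298) = 1/(-27298 + √76177/120)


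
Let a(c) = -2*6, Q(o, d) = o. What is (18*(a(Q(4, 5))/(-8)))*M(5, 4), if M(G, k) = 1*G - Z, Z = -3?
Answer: 216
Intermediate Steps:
a(c) = -12
M(G, k) = 3 + G (M(G, k) = 1*G - 1*(-3) = G + 3 = 3 + G)
(18*(a(Q(4, 5))/(-8)))*M(5, 4) = (18*(-12/(-8)))*(3 + 5) = (18*(-12*(-⅛)))*8 = (18*(3/2))*8 = 27*8 = 216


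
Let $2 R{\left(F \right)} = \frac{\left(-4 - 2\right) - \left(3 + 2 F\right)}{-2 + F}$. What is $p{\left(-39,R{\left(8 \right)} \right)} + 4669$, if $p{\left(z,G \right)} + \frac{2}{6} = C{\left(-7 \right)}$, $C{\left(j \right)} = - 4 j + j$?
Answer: $\frac{14069}{3} \approx 4689.7$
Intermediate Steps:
$C{\left(j \right)} = - 3 j$
$R{\left(F \right)} = \frac{-9 - 2 F}{2 \left(-2 + F\right)}$ ($R{\left(F \right)} = \frac{\left(\left(-4 - 2\right) - \left(3 + 2 F\right)\right) \frac{1}{-2 + F}}{2} = \frac{\left(-6 - \left(3 + 2 F\right)\right) \frac{1}{-2 + F}}{2} = \frac{\left(-9 - 2 F\right) \frac{1}{-2 + F}}{2} = \frac{\frac{1}{-2 + F} \left(-9 - 2 F\right)}{2} = \frac{-9 - 2 F}{2 \left(-2 + F\right)}$)
$p{\left(z,G \right)} = \frac{62}{3}$ ($p{\left(z,G \right)} = - \frac{1}{3} - -21 = - \frac{1}{3} + 21 = \frac{62}{3}$)
$p{\left(-39,R{\left(8 \right)} \right)} + 4669 = \frac{62}{3} + 4669 = \frac{14069}{3}$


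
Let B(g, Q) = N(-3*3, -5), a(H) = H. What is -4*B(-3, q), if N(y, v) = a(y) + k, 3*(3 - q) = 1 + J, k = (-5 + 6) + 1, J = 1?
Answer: 28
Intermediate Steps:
k = 2 (k = 1 + 1 = 2)
q = 7/3 (q = 3 - (1 + 1)/3 = 3 - 1/3*2 = 3 - 2/3 = 7/3 ≈ 2.3333)
N(y, v) = 2 + y (N(y, v) = y + 2 = 2 + y)
B(g, Q) = -7 (B(g, Q) = 2 - 3*3 = 2 - 9 = -7)
-4*B(-3, q) = -4*(-7) = 28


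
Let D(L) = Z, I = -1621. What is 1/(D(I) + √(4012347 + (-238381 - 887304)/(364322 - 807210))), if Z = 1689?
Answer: -748037832/513585565573 + 2*√196755370517188762/513585565573 ≈ 0.00027085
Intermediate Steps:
D(L) = 1689
1/(D(I) + √(4012347 + (-238381 - 887304)/(364322 - 807210))) = 1/(1689 + √(4012347 + (-238381 - 887304)/(364322 - 807210))) = 1/(1689 + √(4012347 - 1125685/(-442888))) = 1/(1689 + √(4012347 - 1125685*(-1/442888))) = 1/(1689 + √(4012347 + 1125685/442888)) = 1/(1689 + √(1777021463821/442888)) = 1/(1689 + √196755370517188762/221444)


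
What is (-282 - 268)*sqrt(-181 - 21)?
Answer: -550*I*sqrt(202) ≈ -7817.0*I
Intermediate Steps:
(-282 - 268)*sqrt(-181 - 21) = -550*I*sqrt(202)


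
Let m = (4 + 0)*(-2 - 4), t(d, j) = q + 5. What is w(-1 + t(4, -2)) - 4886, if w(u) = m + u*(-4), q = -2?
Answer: -4918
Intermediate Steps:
t(d, j) = 3 (t(d, j) = -2 + 5 = 3)
m = -24 (m = 4*(-6) = -24)
w(u) = -24 - 4*u (w(u) = -24 + u*(-4) = -24 - 4*u)
w(-1 + t(4, -2)) - 4886 = (-24 - 4*(-1 + 3)) - 4886 = (-24 - 4*2) - 4886 = (-24 - 8) - 4886 = -32 - 4886 = -4918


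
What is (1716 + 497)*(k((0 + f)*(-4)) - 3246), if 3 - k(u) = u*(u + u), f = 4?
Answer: -8309815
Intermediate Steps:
k(u) = 3 - 2*u² (k(u) = 3 - u*(u + u) = 3 - u*2*u = 3 - 2*u²)
(1716 + 497)*(k((0 + f)*(-4)) - 3246) = (1716 + 497)*((3 - 2*16*(0 + 4)²) - 3246) = 2213*((3 - 2*(4*(-4))²) - 3246) = 2213*((3 - 2*(-16)²) - 3246) = 2213*((3 - 2*256) - 3246) = 2213*((3 - 512) - 3246) = 2213*(-509 - 3246) = 2213*(-3755) = -8309815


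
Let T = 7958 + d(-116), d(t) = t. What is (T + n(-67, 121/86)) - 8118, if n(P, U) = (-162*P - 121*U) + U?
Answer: 447594/43 ≈ 10409.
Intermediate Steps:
n(P, U) = -162*P - 120*U
T = 7842 (T = 7958 - 116 = 7842)
(T + n(-67, 121/86)) - 8118 = (7842 + (-162*(-67) - 14520/86)) - 8118 = (7842 + (10854 - 14520/86)) - 8118 = (7842 + (10854 - 120*121/86)) - 8118 = (7842 + (10854 - 7260/43)) - 8118 = (7842 + 459462/43) - 8118 = 796668/43 - 8118 = 447594/43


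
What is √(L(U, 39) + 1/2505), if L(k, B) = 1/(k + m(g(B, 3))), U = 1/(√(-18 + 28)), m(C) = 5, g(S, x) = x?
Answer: √(62875500 + 2505*√10)/(2505*√(50 + √10)) ≈ 0.43417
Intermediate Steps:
U = √10/10 (U = 1/(√10) = √10/10 ≈ 0.31623)
L(k, B) = 1/(5 + k) (L(k, B) = 1/(k + 5) = 1/(5 + k))
√(L(U, 39) + 1/2505) = √(1/(5 + √10/10) + 1/2505) = √(1/2505 + 1/(5 + √10/10))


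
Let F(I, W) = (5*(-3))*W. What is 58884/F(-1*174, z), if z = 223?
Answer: -19628/1115 ≈ -17.604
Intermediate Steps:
F(I, W) = -15*W
58884/F(-1*174, z) = 58884/((-15*223)) = 58884/(-3345) = 58884*(-1/3345) = -19628/1115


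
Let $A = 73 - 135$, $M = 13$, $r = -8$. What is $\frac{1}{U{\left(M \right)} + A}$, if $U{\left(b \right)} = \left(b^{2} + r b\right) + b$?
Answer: $\frac{1}{16} \approx 0.0625$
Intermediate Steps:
$A = -62$ ($A = 73 - 135 = -62$)
$U{\left(b \right)} = b^{2} - 7 b$ ($U{\left(b \right)} = \left(b^{2} - 8 b\right) + b = b^{2} - 7 b$)
$\frac{1}{U{\left(M \right)} + A} = \frac{1}{13 \left(-7 + 13\right) - 62} = \frac{1}{13 \cdot 6 - 62} = \frac{1}{78 - 62} = \frac{1}{16}$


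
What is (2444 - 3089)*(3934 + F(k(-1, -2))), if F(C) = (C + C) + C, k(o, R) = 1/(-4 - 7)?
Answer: -27909795/11 ≈ -2.5373e+6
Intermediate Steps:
k(o, R) = -1/11 (k(o, R) = 1/(-11) = -1/11)
F(C) = 3*C (F(C) = 2*C + C = 3*C)
(2444 - 3089)*(3934 + F(k(-1, -2))) = (2444 - 3089)*(3934 + 3*(-1/11)) = -645*(3934 - 3/11) = -645*43271/11 = -27909795/11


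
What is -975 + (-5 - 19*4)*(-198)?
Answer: 15063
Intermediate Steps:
-975 + (-5 - 19*4)*(-198) = -975 + (-5 - 76)*(-198) = -975 - 81*(-198) = -975 + 16038 = 15063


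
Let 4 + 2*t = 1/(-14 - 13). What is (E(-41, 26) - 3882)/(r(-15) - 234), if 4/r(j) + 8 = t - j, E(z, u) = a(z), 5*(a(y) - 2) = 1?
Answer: 5218331/313650 ≈ 16.637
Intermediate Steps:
a(y) = 11/5 (a(y) = 2 + (⅕)*1 = 2 + ⅕ = 11/5)
E(z, u) = 11/5
t = -109/54 (t = -2 + 1/(2*(-14 - 13)) = -2 + (½)/(-27) = -2 + (½)*(-1/27) = -2 - 1/54 = -109/54 ≈ -2.0185)
r(j) = 4/(-541/54 - j) (r(j) = 4/(-8 + (-109/54 - j)) = 4/(-541/54 - j))
(E(-41, 26) - 3882)/(r(-15) - 234) = (11/5 - 3882)/(-216/(541 + 54*(-15)) - 234) = -19399/(5*(-216/(541 - 810) - 234)) = -19399/(5*(-216/(-269) - 234)) = -19399/(5*(-216*(-1/269) - 234)) = -19399/(5*(216/269 - 234)) = -19399/(5*(-62730/269)) = -19399/5*(-269/62730) = 5218331/313650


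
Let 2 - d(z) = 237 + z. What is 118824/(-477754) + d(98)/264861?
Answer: -1757274197/7029911233 ≈ -0.24997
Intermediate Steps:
d(z) = -235 - z (d(z) = 2 - (237 + z) = 2 + (-237 - z) = -235 - z)
118824/(-477754) + d(98)/264861 = 118824/(-477754) + (-235 - 1*98)/264861 = 118824*(-1/477754) + (-235 - 98)*(1/264861) = -59412/238877 - 333*1/264861 = -59412/238877 - 37/29429 = -1757274197/7029911233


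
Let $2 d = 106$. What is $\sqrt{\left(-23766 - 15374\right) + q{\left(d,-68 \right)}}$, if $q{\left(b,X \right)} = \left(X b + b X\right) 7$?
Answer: $2 i \sqrt{22399} \approx 299.33 i$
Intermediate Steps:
$d = 53$ ($d = \frac{1}{2} \cdot 106 = 53$)
$q{\left(b,X \right)} = 14 X b$ ($q{\left(b,X \right)} = \left(X b + X b\right) 7 = 2 X b 7 = 14 X b$)
$\sqrt{\left(-23766 - 15374\right) + q{\left(d,-68 \right)}} = \sqrt{\left(-23766 - 15374\right) + 14 \left(-68\right) 53} = \sqrt{\left(-23766 - 15374\right) - 50456} = \sqrt{-39140 - 50456} = \sqrt{-89596} = 2 i \sqrt{22399}$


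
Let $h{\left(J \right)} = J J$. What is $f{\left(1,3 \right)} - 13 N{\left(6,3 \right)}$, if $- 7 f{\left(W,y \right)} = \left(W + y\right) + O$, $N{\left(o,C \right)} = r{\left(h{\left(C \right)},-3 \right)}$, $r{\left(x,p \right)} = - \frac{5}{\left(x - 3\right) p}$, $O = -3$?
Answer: $- \frac{473}{126} \approx -3.754$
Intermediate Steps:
$h{\left(J \right)} = J^{2}$
$r{\left(x,p \right)} = - \frac{5}{p \left(-3 + x\right)}$ ($r{\left(x,p \right)} = - \frac{5}{\left(-3 + x\right) p} = - \frac{5}{p \left(-3 + x\right)}$)
$N{\left(o,C \right)} = \frac{5}{3 \left(-3 + C^{2}\right)}$ ($N{\left(o,C \right)} = - \frac{5}{\left(-3\right) \left(-3 + C^{2}\right)} = \left(-5\right) \left(- \frac{1}{3}\right) \frac{1}{-3 + C^{2}} = \frac{5}{3 \left(-3 + C^{2}\right)}$)
$f{\left(W,y \right)} = \frac{3}{7} - \frac{W}{7} - \frac{y}{7}$ ($f{\left(W,y \right)} = - \frac{\left(W + y\right) - 3}{7} = - \frac{-3 + W + y}{7} = \frac{3}{7} - \frac{W}{7} - \frac{y}{7}$)
$f{\left(1,3 \right)} - 13 N{\left(6,3 \right)} = \left(\frac{3}{7} - \frac{1}{7} - \frac{3}{7}\right) - 13 \frac{5}{3 \left(-3 + 3^{2}\right)} = \left(\frac{3}{7} - \frac{1}{7} - \frac{3}{7}\right) - 13 \frac{5}{3 \left(-3 + 9\right)} = - \frac{1}{7} - 13 \frac{5}{3 \cdot 6} = - \frac{1}{7} - 13 \cdot \frac{5}{3} \cdot \frac{1}{6} = - \frac{1}{7} - \frac{65}{18} = - \frac{473}{126}$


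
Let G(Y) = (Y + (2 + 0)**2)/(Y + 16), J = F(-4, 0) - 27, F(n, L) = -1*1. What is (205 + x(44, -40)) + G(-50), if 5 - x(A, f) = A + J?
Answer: 3321/17 ≈ 195.35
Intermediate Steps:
F(n, L) = -1
J = -28 (J = -1 - 27 = -28)
x(A, f) = 33 - A (x(A, f) = 5 - (A - 28) = 5 - (-28 + A) = 5 + (28 - A) = 33 - A)
G(Y) = (4 + Y)/(16 + Y) (G(Y) = (Y + 2**2)/(16 + Y) = (Y + 4)/(16 + Y) = (4 + Y)/(16 + Y))
(205 + x(44, -40)) + G(-50) = (205 + (33 - 1*44)) + (4 - 50)/(16 - 50) = (205 + (33 - 44)) - 46/(-34) = (205 - 11) - 1/34*(-46) = 194 + 23/17 = 3321/17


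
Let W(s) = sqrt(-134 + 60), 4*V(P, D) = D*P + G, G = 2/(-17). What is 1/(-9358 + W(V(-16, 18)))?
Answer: -4679/43786119 - I*sqrt(74)/87572238 ≈ -0.00010686 - 9.8231e-8*I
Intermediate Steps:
G = -2/17 (G = 2*(-1/17) = -2/17 ≈ -0.11765)
V(P, D) = -1/34 + D*P/4 (V(P, D) = (D*P - 2/17)/4 = (-2/17 + D*P)/4 = -1/34 + D*P/4)
W(s) = I*sqrt(74) (W(s) = sqrt(-74) = I*sqrt(74))
1/(-9358 + W(V(-16, 18))) = 1/(-9358 + I*sqrt(74))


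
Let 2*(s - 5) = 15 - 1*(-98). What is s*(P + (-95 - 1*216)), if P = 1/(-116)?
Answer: -4437471/232 ≈ -19127.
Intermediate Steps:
s = 123/2 (s = 5 + (15 - 1*(-98))/2 = 5 + (15 + 98)/2 = 5 + (1/2)*113 = 5 + 113/2 = 123/2 ≈ 61.500)
P = -1/116 ≈ -0.0086207
s*(P + (-95 - 1*216)) = 123*(-1/116 + (-95 - 1*216))/2 = 123*(-1/116 + (-95 - 216))/2 = 123*(-1/116 - 311)/2 = (123/2)*(-36077/116) = -4437471/232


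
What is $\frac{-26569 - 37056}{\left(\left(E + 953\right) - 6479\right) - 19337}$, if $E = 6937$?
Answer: $\frac{63625}{17926} \approx 3.5493$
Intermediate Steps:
$\frac{-26569 - 37056}{\left(\left(E + 953\right) - 6479\right) - 19337} = \frac{-26569 - 37056}{\left(\left(6937 + 953\right) - 6479\right) - 19337} = - \frac{63625}{\left(7890 - 6479\right) - 19337} = - \frac{63625}{1411 - 19337} = - \frac{63625}{-17926} = \left(-63625\right) \left(- \frac{1}{17926}\right) = \frac{63625}{17926}$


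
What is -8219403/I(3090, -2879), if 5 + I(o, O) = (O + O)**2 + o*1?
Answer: -8219403/33157649 ≈ -0.24789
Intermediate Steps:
I(o, O) = -5 + o + 4*O**2 (I(o, O) = -5 + ((O + O)**2 + o*1) = -5 + ((2*O)**2 + o) = -5 + (4*O**2 + o) = -5 + (o + 4*O**2) = -5 + o + 4*O**2)
-8219403/I(3090, -2879) = -8219403/(-5 + 3090 + 4*(-2879)**2) = -8219403/(-5 + 3090 + 4*8288641) = -8219403/(-5 + 3090 + 33154564) = -8219403/33157649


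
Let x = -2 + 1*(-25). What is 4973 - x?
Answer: 5000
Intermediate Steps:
x = -27 (x = -2 - 25 = -27)
4973 - x = 4973 - 1*(-27) = 4973 + 27 = 5000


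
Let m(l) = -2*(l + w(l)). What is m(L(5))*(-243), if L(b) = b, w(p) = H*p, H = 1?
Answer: 4860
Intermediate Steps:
w(p) = p (w(p) = 1*p = p)
m(l) = -4*l (m(l) = -2*(l + l) = -4*l)
m(L(5))*(-243) = -4*5*(-243) = -20*(-243) = 4860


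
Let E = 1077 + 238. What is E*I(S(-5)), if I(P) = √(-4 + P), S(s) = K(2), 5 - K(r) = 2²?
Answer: 1315*I*√3 ≈ 2277.6*I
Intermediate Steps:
K(r) = 1 (K(r) = 5 - 1*2² = 5 - 1*4 = 5 - 4 = 1)
S(s) = 1
E = 1315
E*I(S(-5)) = 1315*√(-4 + 1) = 1315*√(-3) = 1315*(I*√3) = 1315*I*√3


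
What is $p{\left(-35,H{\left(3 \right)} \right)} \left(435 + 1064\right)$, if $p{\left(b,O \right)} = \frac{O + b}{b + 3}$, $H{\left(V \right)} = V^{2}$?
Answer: $\frac{19487}{16} \approx 1217.9$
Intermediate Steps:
$p{\left(b,O \right)} = \frac{O + b}{3 + b}$
$p{\left(-35,H{\left(3 \right)} \right)} \left(435 + 1064\right) = \frac{3^{2} - 35}{3 - 35} \left(435 + 1064\right) = \frac{9 - 35}{-32} \cdot 1499 = \left(- \frac{1}{32}\right) \left(-26\right) 1499 = \frac{13}{16} \cdot 1499 = \frac{19487}{16}$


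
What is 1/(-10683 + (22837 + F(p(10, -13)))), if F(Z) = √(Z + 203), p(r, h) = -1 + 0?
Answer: 6077/73859757 - √202/147719514 ≈ 8.2181e-5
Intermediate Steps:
p(r, h) = -1
F(Z) = √(203 + Z)
1/(-10683 + (22837 + F(p(10, -13)))) = 1/(-10683 + (22837 + √(203 - 1))) = 1/(-10683 + (22837 + √202)) = 1/(12154 + √202)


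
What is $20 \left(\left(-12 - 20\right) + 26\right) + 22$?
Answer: $-98$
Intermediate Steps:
$20 \left(\left(-12 - 20\right) + 26\right) + 22 = 20 \left(-32 + 26\right) + 22 = 20 \left(-6\right) + 22 = -120 + 22 = -98$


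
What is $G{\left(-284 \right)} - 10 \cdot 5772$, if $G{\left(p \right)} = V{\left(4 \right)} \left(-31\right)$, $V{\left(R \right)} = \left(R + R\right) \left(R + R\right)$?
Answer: $-59704$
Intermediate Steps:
$V{\left(R \right)} = 4 R^{2}$ ($V{\left(R \right)} = 2 R 2 R = 4 R^{2}$)
$G{\left(p \right)} = -1984$ ($G{\left(p \right)} = 4 \cdot 4^{2} \left(-31\right) = 4 \cdot 16 \left(-31\right) = 64 \left(-31\right) = -1984$)
$G{\left(-284 \right)} - 10 \cdot 5772 = -1984 - 10 \cdot 5772 = -1984 - 57720 = -59704$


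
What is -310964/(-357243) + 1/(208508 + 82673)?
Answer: 90547165727/104022373983 ≈ 0.87046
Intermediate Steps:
-310964/(-357243) + 1/(208508 + 82673) = -310964*(-1/357243) + 1/291181 = 310964/357243 + 1/291181 = 90547165727/104022373983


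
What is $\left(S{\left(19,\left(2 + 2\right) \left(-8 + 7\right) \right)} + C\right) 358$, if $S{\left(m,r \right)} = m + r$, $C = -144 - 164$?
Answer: $-104894$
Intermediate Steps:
$C = -308$ ($C = -144 - 164 = -308$)
$\left(S{\left(19,\left(2 + 2\right) \left(-8 + 7\right) \right)} + C\right) 358 = \left(\left(19 + \left(2 + 2\right) \left(-8 + 7\right)\right) - 308\right) 358 = \left(\left(19 + 4 \left(-1\right)\right) - 308\right) 358 = \left(\left(19 - 4\right) - 308\right) 358 = \left(15 - 308\right) 358 = \left(-293\right) 358 = -104894$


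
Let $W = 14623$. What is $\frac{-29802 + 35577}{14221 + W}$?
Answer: $\frac{5775}{28844} \approx 0.20021$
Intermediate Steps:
$\frac{-29802 + 35577}{14221 + W} = \frac{-29802 + 35577}{14221 + 14623} = \frac{5775}{28844}$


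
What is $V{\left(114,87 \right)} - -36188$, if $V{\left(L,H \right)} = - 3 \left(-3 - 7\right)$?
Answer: $36218$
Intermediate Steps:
$V{\left(L,H \right)} = 30$ ($V{\left(L,H \right)} = \left(-3\right) \left(-10\right) = 30$)
$V{\left(114,87 \right)} - -36188 = 30 - -36188 = 30 + 36188 = 36218$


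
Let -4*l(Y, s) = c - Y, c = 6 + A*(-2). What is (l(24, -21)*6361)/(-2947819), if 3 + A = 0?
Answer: -19083/2947819 ≈ -0.0064736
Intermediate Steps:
A = -3 (A = -3 + 0 = -3)
c = 12 (c = 6 - 3*(-2) = 6 + 6 = 12)
l(Y, s) = -3 + Y/4 (l(Y, s) = -(12 - Y)/4 = -3 + Y/4)
(l(24, -21)*6361)/(-2947819) = ((-3 + (¼)*24)*6361)/(-2947819) = ((-3 + 6)*6361)*(-1/2947819) = (3*6361)*(-1/2947819) = 19083*(-1/2947819) = -19083/2947819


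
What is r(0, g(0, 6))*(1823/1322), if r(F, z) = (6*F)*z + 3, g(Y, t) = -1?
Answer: 5469/1322 ≈ 4.1369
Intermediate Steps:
r(F, z) = 3 + 6*F*z (r(F, z) = 6*F*z + 3 = 3 + 6*F*z)
r(0, g(0, 6))*(1823/1322) = (3 + 6*0*(-1))*(1823/1322) = (3 + 0)*(1823*(1/1322)) = 3*(1823/1322) = 5469/1322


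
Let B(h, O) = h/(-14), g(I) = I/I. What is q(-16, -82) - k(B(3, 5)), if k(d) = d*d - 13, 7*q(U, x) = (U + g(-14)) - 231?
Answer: -4349/196 ≈ -22.189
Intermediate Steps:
g(I) = 1
q(U, x) = -230/7 + U/7 (q(U, x) = ((U + 1) - 231)/7 = ((1 + U) - 231)/7 = (-230 + U)/7 = -230/7 + U/7)
B(h, O) = -h/14 (B(h, O) = h*(-1/14) = -h/14)
k(d) = -13 + d² (k(d) = d² - 13 = -13 + d²)
q(-16, -82) - k(B(3, 5)) = (-230/7 + (⅐)*(-16)) - (-13 + (-1/14*3)²) = (-230/7 - 16/7) - (-13 + (-3/14)²) = -246/7 - (-13 + 9/196) = -246/7 - 1*(-2539/196) = -246/7 + 2539/196 = -4349/196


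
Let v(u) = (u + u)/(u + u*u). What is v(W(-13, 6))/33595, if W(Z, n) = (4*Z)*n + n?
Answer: -2/10246475 ≈ -1.9519e-7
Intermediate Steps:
W(Z, n) = n + 4*Z*n (W(Z, n) = 4*Z*n + n = n + 4*Z*n)
v(u) = 2*u/(u + u²) (v(u) = (2*u)/(u + u²) = 2*u/(u + u²))
v(W(-13, 6))/33595 = (2/(1 + 6*(1 + 4*(-13))))/33595 = (2/(1 + 6*(1 - 52)))*(1/33595) = (2/(1 + 6*(-51)))*(1/33595) = (2/(1 - 306))*(1/33595) = (2/(-305))*(1/33595) = (2*(-1/305))*(1/33595) = -2/305*1/33595 = -2/10246475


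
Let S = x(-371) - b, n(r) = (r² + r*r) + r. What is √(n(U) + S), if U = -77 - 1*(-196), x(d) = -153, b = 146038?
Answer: 5*I*√4710 ≈ 343.15*I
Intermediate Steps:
U = 119 (U = -77 + 196 = 119)
n(r) = r + 2*r² (n(r) = (r² + r²) + r = 2*r² + r = r + 2*r²)
S = -146191 (S = -153 - 1*146038 = -153 - 146038 = -146191)
√(n(U) + S) = √(119*(1 + 2*119) - 146191) = √(119*(1 + 238) - 146191) = √(119*239 - 146191) = √(28441 - 146191) = √(-117750) = 5*I*√4710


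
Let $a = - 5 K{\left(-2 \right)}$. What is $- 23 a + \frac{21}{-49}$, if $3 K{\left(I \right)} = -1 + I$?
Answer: $- \frac{808}{7} \approx -115.43$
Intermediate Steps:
$K{\left(I \right)} = - \frac{1}{3} + \frac{I}{3}$ ($K{\left(I \right)} = \frac{-1 + I}{3} = - \frac{1}{3} + \frac{I}{3}$)
$a = 5$ ($a = - 5 \left(- \frac{1}{3} + \frac{1}{3} \left(-2\right)\right) = - 5 \left(- \frac{1}{3} - \frac{2}{3}\right) = \left(-5\right) \left(-1\right) = 5$)
$- 23 a + \frac{21}{-49} = \left(-23\right) 5 + \frac{21}{-49} = -115 + 21 \left(- \frac{1}{49}\right) = -115 - \frac{3}{7} = - \frac{808}{7}$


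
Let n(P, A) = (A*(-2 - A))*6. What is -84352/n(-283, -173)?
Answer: 42176/88749 ≈ 0.47523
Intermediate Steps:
n(P, A) = 6*A*(-2 - A)
-84352/n(-283, -173) = -84352*1/(1038*(2 - 173)) = -84352/((-6*(-173)*(-171))) = -84352/(-177498) = -84352*(-1/177498) = 42176/88749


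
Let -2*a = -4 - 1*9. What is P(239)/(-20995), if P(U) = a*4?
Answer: -2/1615 ≈ -0.0012384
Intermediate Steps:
a = 13/2 (a = -(-4 - 1*9)/2 = -(-4 - 9)/2 = -½*(-13) = 13/2 ≈ 6.5000)
P(U) = 26 (P(U) = (13/2)*4 = 26)
P(239)/(-20995) = 26/(-20995) = 26*(-1/20995) = -2/1615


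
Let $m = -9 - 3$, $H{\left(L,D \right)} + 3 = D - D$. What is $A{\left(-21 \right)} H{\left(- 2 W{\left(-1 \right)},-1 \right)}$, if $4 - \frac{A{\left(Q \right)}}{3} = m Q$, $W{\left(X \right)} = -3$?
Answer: $2232$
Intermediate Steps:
$H{\left(L,D \right)} = -3$ ($H{\left(L,D \right)} = -3 + \left(D - D\right) = -3 + 0 = -3$)
$m = -12$
$A{\left(Q \right)} = 12 + 36 Q$ ($A{\left(Q \right)} = 12 - 3 \left(- 12 Q\right) = 12 + 36 Q$)
$A{\left(-21 \right)} H{\left(- 2 W{\left(-1 \right)},-1 \right)} = \left(12 + 36 \left(-21\right)\right) \left(-3\right) = \left(12 - 756\right) \left(-3\right) = \left(-744\right) \left(-3\right) = 2232$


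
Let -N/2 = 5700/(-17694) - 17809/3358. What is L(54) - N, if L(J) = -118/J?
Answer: -598756532/44562339 ≈ -13.436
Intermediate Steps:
N = 55708841/4951371 (N = -2*(5700/(-17694) - 17809/3358) = -2*(5700*(-1/17694) - 17809*1/3358) = -2*(-950/2949 - 17809/3358) = -2*(-55708841/9902742) = 55708841/4951371 ≈ 11.251)
L(54) - N = -118/54 - 1*55708841/4951371 = -118*1/54 - 55708841/4951371 = -59/27 - 55708841/4951371 = -598756532/44562339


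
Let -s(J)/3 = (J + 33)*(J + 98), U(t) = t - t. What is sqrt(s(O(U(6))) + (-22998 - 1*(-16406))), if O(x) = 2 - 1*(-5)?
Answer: 2*I*sqrt(4798) ≈ 138.54*I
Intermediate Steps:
U(t) = 0
O(x) = 7 (O(x) = 2 + 5 = 7)
s(J) = -3*(33 + J)*(98 + J) (s(J) = -3*(J + 33)*(J + 98) = -3*(33 + J)*(98 + J))
sqrt(s(O(U(6))) + (-22998 - 1*(-16406))) = sqrt((-9702 - 393*7 - 3*7**2) + (-22998 - 1*(-16406))) = sqrt((-9702 - 2751 - 3*49) + (-22998 + 16406)) = sqrt((-9702 - 2751 - 147) - 6592) = sqrt(-12600 - 6592) = sqrt(-19192) = 2*I*sqrt(4798)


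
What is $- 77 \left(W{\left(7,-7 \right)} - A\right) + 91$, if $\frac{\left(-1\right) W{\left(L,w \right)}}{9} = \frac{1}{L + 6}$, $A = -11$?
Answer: $- \frac{9135}{13} \approx -702.69$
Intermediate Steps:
$W{\left(L,w \right)} = - \frac{9}{6 + L}$ ($W{\left(L,w \right)} = - \frac{9}{L + 6} = - \frac{9}{6 + L}$)
$- 77 \left(W{\left(7,-7 \right)} - A\right) + 91 = - 77 \left(- \frac{9}{6 + 7} - -11\right) + 91 = - 77 \left(- \frac{9}{13} + 11\right) + 91 = \left(-77\right) \frac{134}{13} + 91 = - \frac{10318}{13} + 91 = - \frac{9135}{13}$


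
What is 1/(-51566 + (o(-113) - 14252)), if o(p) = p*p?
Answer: -1/53049 ≈ -1.8850e-5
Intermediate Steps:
o(p) = p²
1/(-51566 + (o(-113) - 14252)) = 1/(-51566 + ((-113)² - 14252)) = 1/(-51566 + (12769 - 14252)) = 1/(-51566 - 1483) = 1/(-53049) = -1/53049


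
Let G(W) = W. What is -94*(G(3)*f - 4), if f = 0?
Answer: 376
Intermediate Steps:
-94*(G(3)*f - 4) = -94*(3*0 - 4) = -94*(0 - 4) = -94*(-4) = 376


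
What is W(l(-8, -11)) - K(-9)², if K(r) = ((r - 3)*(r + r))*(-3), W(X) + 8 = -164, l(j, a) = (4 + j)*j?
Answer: -420076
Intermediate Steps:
l(j, a) = j*(4 + j)
W(X) = -172 (W(X) = -8 - 164 = -172)
K(r) = -6*r*(-3 + r) (K(r) = ((-3 + r)*(2*r))*(-3) = (2*r*(-3 + r))*(-3) = -6*r*(-3 + r))
W(l(-8, -11)) - K(-9)² = -172 - (6*(-9)*(3 - 1*(-9)))² = -172 - (6*(-9)*(3 + 9))² = -172 - (6*(-9)*12)² = -172 - 1*(-648)² = -172 - 1*419904 = -172 - 419904 = -420076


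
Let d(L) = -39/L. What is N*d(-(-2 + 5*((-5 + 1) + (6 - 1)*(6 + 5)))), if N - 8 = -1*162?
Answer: -546/23 ≈ -23.739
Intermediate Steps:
N = -154 (N = 8 - 1*162 = 8 - 162 = -154)
N*d(-(-2 + 5*((-5 + 1) + (6 - 1)*(6 + 5)))) = -(-6006)/((-(-2 + 5*((-5 + 1) + (6 - 1)*(6 + 5))))) = -(-6006)/((-(-2 + 5*(-4 + 5*11)))) = -(-6006)/((-(-2 + 5*(-4 + 55)))) = -(-6006)/((-(-2 + 5*51))) = -(-6006)/((-(-2 + 255))) = -(-6006)/((-1*253)) = -(-6006)/(-253) = -(-6006)*(-1)/253 = -154*39/253 = -546/23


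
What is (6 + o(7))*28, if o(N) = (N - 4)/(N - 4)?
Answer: 196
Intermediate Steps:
o(N) = 1 (o(N) = (-4 + N)/(-4 + N) = 1)
(6 + o(7))*28 = (6 + 1)*28 = 7*28 = 196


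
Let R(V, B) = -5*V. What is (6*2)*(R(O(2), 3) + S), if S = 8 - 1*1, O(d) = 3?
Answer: -96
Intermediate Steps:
S = 7 (S = 8 - 1 = 7)
(6*2)*(R(O(2), 3) + S) = (6*2)*(-5*3 + 7) = 12*(-15 + 7) = 12*(-8) = -96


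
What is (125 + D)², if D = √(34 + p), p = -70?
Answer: 15589 + 1500*I ≈ 15589.0 + 1500.0*I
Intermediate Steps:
D = 6*I (D = √(34 - 70) = √(-36) = 6*I ≈ 6.0*I)
(125 + D)² = (125 + 6*I)²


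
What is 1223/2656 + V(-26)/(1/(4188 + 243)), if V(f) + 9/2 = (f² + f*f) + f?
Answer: 15552385847/2656 ≈ 5.8556e+6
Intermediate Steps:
V(f) = -9/2 + f + 2*f² (V(f) = -9/2 + ((f² + f*f) + f) = -9/2 + ((f² + f²) + f) = -9/2 + (2*f² + f) = -9/2 + (f + 2*f²) = -9/2 + f + 2*f²)
1223/2656 + V(-26)/(1/(4188 + 243)) = 1223/2656 + (-9/2 - 26 + 2*(-26)²)/(1/(4188 + 243)) = 1223*(1/2656) + (-9/2 - 26 + 2*676)/(1/4431) = 1223/2656 + (-9/2 - 26 + 1352)/(1/4431) = 1223/2656 + (2643/2)*4431 = 1223/2656 + 11711133/2 = 15552385847/2656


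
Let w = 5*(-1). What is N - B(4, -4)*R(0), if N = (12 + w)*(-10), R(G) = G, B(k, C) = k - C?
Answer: -70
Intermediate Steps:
w = -5
N = -70 (N = (12 - 5)*(-10) = 7*(-10) = -70)
N - B(4, -4)*R(0) = -70 - (4 - 1*(-4))*0 = -70 - (4 + 4)*0 = -70 - 8*0 = -70 - 1*0 = -70 + 0 = -70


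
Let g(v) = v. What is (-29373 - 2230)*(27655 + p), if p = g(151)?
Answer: -878753018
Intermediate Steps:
p = 151
(-29373 - 2230)*(27655 + p) = (-29373 - 2230)*(27655 + 151) = -31603*27806 = -878753018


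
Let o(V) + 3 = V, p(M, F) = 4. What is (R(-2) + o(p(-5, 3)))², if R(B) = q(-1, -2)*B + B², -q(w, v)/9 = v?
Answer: 961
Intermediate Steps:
q(w, v) = -9*v
R(B) = B² + 18*B (R(B) = (-9*(-2))*B + B² = 18*B + B² = B² + 18*B)
o(V) = -3 + V
(R(-2) + o(p(-5, 3)))² = (-2*(18 - 2) + (-3 + 4))² = (-2*16 + 1)² = (-32 + 1)² = (-31)² = 961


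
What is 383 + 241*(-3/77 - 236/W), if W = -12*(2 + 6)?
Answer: 1785295/1848 ≈ 966.07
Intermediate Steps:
W = -96 (W = -12*8 = -96)
383 + 241*(-3/77 - 236/W) = 383 + 241*(-3/77 - 236/(-96)) = 383 + 241*(-3*1/77 - 236*(-1/96)) = 383 + 241*(-3/77 + 59/24) = 383 + 241*(4471/1848) = 383 + 1077511/1848 = 1785295/1848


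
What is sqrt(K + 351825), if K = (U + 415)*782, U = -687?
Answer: sqrt(139121) ≈ 372.99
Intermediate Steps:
K = -212704 (K = (-687 + 415)*782 = -272*782 = -212704)
sqrt(K + 351825) = sqrt(-212704 + 351825) = sqrt(139121)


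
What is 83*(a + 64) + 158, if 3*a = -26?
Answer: 14252/3 ≈ 4750.7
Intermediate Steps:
a = -26/3 (a = (⅓)*(-26) = -26/3 ≈ -8.6667)
83*(a + 64) + 158 = 83*(-26/3 + 64) + 158 = 83*(166/3) + 158 = 13778/3 + 158 = 14252/3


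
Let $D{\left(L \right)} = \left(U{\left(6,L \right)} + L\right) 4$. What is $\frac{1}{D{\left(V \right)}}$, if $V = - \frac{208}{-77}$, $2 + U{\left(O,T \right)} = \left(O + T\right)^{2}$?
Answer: $\frac{5929}{1812232} \approx 0.0032717$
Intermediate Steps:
$U{\left(O,T \right)} = -2 + \left(O + T\right)^{2}$
$V = \frac{208}{77}$ ($V = \left(-208\right) \left(- \frac{1}{77}\right) = \frac{208}{77} \approx 2.7013$)
$D{\left(L \right)} = -8 + 4 L + 4 \left(6 + L\right)^{2}$ ($D{\left(L \right)} = \left(\left(-2 + \left(6 + L\right)^{2}\right) + L\right) 4 = \left(-2 + L + \left(6 + L\right)^{2}\right) 4 = -8 + 4 L + 4 \left(6 + L\right)^{2}$)
$\frac{1}{D{\left(V \right)}} = \frac{1}{-8 + 4 \cdot \frac{208}{77} + 4 \left(6 + \frac{208}{77}\right)^{2}} = \frac{1}{-8 + \frac{832}{77} + 4 \left(\frac{670}{77}\right)^{2}} = \frac{1}{-8 + \frac{832}{77} + 4 \cdot \frac{448900}{5929}} = \frac{1}{-8 + \frac{832}{77} + \frac{1795600}{5929}} = \frac{1}{\frac{1812232}{5929}} = \frac{5929}{1812232}$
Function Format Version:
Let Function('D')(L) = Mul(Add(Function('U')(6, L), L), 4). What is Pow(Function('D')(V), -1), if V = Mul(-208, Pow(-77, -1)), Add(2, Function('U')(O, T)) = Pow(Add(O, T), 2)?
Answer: Rational(5929, 1812232) ≈ 0.0032717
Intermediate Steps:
Function('U')(O, T) = Add(-2, Pow(Add(O, T), 2))
V = Rational(208, 77) (V = Mul(-208, Rational(-1, 77)) = Rational(208, 77) ≈ 2.7013)
Function('D')(L) = Add(-8, Mul(4, L), Mul(4, Pow(Add(6, L), 2))) (Function('D')(L) = Mul(Add(Add(-2, Pow(Add(6, L), 2)), L), 4) = Mul(Add(-2, L, Pow(Add(6, L), 2)), 4) = Add(-8, Mul(4, L), Mul(4, Pow(Add(6, L), 2))))
Pow(Function('D')(V), -1) = Pow(Add(-8, Mul(4, Rational(208, 77)), Mul(4, Pow(Add(6, Rational(208, 77)), 2))), -1) = Pow(Add(-8, Rational(832, 77), Mul(4, Pow(Rational(670, 77), 2))), -1) = Pow(Add(-8, Rational(832, 77), Mul(4, Rational(448900, 5929))), -1) = Pow(Add(-8, Rational(832, 77), Rational(1795600, 5929)), -1) = Pow(Rational(1812232, 5929), -1) = Rational(5929, 1812232)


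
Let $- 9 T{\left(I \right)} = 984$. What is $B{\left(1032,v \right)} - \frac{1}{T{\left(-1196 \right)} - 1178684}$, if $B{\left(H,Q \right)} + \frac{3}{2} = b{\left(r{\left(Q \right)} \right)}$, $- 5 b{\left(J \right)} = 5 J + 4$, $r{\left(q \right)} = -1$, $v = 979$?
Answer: $- \frac{4597291}{3536380} \approx -1.3$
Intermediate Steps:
$T{\left(I \right)} = - \frac{328}{3}$ ($T{\left(I \right)} = \left(- \frac{1}{9}\right) 984 = - \frac{328}{3}$)
$b{\left(J \right)} = - \frac{4}{5} - J$ ($b{\left(J \right)} = - \frac{5 J + 4}{5} = - \frac{4 + 5 J}{5} = - \frac{4}{5} - J$)
$B{\left(H,Q \right)} = - \frac{13}{10}$ ($B{\left(H,Q \right)} = - \frac{3}{2} - - \frac{1}{5} = - \frac{3}{2} + \left(- \frac{4}{5} + 1\right) = - \frac{3}{2} + \frac{1}{5} = - \frac{13}{10}$)
$B{\left(1032,v \right)} - \frac{1}{T{\left(-1196 \right)} - 1178684} = - \frac{13}{10} - \frac{1}{- \frac{328}{3} - 1178684} = - \frac{13}{10} - \frac{1}{- \frac{3536380}{3}} = - \frac{13}{10} - - \frac{3}{3536380} = - \frac{13}{10} + \frac{3}{3536380} = - \frac{4597291}{3536380}$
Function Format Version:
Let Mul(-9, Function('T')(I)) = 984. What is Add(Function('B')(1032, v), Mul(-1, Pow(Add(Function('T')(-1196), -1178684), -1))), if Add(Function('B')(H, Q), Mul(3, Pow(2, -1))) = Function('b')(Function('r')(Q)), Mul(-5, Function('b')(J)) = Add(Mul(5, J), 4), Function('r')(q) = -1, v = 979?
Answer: Rational(-4597291, 3536380) ≈ -1.3000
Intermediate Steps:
Function('T')(I) = Rational(-328, 3) (Function('T')(I) = Mul(Rational(-1, 9), 984) = Rational(-328, 3))
Function('b')(J) = Add(Rational(-4, 5), Mul(-1, J)) (Function('b')(J) = Mul(Rational(-1, 5), Add(Mul(5, J), 4)) = Mul(Rational(-1, 5), Add(4, Mul(5, J))) = Add(Rational(-4, 5), Mul(-1, J)))
Function('B')(H, Q) = Rational(-13, 10) (Function('B')(H, Q) = Add(Rational(-3, 2), Add(Rational(-4, 5), Mul(-1, -1))) = Add(Rational(-3, 2), Add(Rational(-4, 5), 1)) = Add(Rational(-3, 2), Rational(1, 5)) = Rational(-13, 10))
Add(Function('B')(1032, v), Mul(-1, Pow(Add(Function('T')(-1196), -1178684), -1))) = Add(Rational(-13, 10), Mul(-1, Pow(Add(Rational(-328, 3), -1178684), -1))) = Add(Rational(-13, 10), Mul(-1, Pow(Rational(-3536380, 3), -1))) = Add(Rational(-13, 10), Mul(-1, Rational(-3, 3536380))) = Add(Rational(-13, 10), Rational(3, 3536380)) = Rational(-4597291, 3536380)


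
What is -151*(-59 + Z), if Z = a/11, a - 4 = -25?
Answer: 101170/11 ≈ 9197.3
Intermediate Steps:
a = -21 (a = 4 - 25 = -21)
Z = -21/11 ≈ -1.9091
-151*(-59 + Z) = -151*(-59 - 21/11) = -151*(-670/11) = 101170/11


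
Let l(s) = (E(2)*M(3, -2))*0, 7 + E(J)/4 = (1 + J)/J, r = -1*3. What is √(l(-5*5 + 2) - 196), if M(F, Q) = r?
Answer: 14*I ≈ 14.0*I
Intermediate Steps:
r = -3
M(F, Q) = -3
E(J) = -28 + 4*(1 + J)/J (E(J) = -28 + 4*((1 + J)/J) = -28 + 4*(1 + J)/J)
l(s) = 0 (l(s) = ((-24 + 4/2)*(-3))*0 = ((-24 + 4*(½))*(-3))*0 = ((-24 + 2)*(-3))*0 = -22*(-3)*0 = 66*0 = 0)
√(l(-5*5 + 2) - 196) = √(0 - 196) = √(-196) = 14*I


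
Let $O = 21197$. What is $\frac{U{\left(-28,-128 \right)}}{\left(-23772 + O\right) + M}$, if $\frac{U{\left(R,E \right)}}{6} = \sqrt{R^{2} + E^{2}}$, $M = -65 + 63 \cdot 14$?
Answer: $- \frac{4 \sqrt{1073}}{293} \approx -0.44719$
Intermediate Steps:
$M = 817$ ($M = -65 + 882 = 817$)
$U{\left(R,E \right)} = 6 \sqrt{E^{2} + R^{2}}$ ($U{\left(R,E \right)} = 6 \sqrt{R^{2} + E^{2}} = 6 \sqrt{E^{2} + R^{2}}$)
$\frac{U{\left(-28,-128 \right)}}{\left(-23772 + O\right) + M} = \frac{6 \sqrt{\left(-128\right)^{2} + \left(-28\right)^{2}}}{\left(-23772 + 21197\right) + 817} = \frac{6 \sqrt{16384 + 784}}{-2575 + 817} = \frac{6 \sqrt{17168}}{-1758} = 6 \cdot 4 \sqrt{1073} \left(- \frac{1}{1758}\right) = 24 \sqrt{1073} \left(- \frac{1}{1758}\right) = - \frac{4 \sqrt{1073}}{293}$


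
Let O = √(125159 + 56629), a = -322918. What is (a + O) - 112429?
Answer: -435347 + 2*√45447 ≈ -4.3492e+5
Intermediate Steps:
O = 2*√45447 (O = √181788 = 2*√45447 ≈ 426.37)
(a + O) - 112429 = (-322918 + 2*√45447) - 112429 = -435347 + 2*√45447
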